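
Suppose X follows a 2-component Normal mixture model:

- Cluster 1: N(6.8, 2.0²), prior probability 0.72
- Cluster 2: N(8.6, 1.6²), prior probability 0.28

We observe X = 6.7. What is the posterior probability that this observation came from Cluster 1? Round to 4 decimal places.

Apply Bayes' rule: the posterior for each component is proportional to its prior times its likelihood at x.
Normal densities:
  f_1 = (1/(2.0·√(2π)))·exp(−(6.7−6.8)²/(2·2.0²)) = 0.199471·exp(-0.00125) = 0.199222
  f_2 = (1/(1.6·√(2π)))·exp(−(6.7−8.6)²/(2·1.6²)) = 0.249339·exp(-0.70508) = 0.123191
Unnormalised posteriors:
  π_1·f_1 = 0.72 × 0.199222 = 0.14344
  π_2·f_2 = 0.28 × 0.123191 = 0.0344934
Evidence: 0.14344 + 0.0344934 = 0.177933
P(Cluster 1 | data) ≈ 0.8061

0.8061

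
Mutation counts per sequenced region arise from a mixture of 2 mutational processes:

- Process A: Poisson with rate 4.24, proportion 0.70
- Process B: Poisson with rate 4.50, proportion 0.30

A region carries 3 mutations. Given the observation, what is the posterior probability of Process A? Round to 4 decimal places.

Apply Bayes' rule: the posterior for each component is proportional to its prior times its likelihood at x.
Evaluate each component's likelihood at the observed value:
  L_A = e^(−4.24)·4.24^3/3! = 0.183037
  L_B = e^(−4.50)·4.50^3/3! = 0.168718
Unnormalised posteriors:
  P(Z=A)·L_A = 0.70 × 0.183037 = 0.128126
  P(Z=B)·L_B = 0.30 × 0.168718 = 0.0506154
Normaliser: 0.128126 + 0.0506154 = 0.178741
P(Process A | x) ≈ 0.7168

0.7168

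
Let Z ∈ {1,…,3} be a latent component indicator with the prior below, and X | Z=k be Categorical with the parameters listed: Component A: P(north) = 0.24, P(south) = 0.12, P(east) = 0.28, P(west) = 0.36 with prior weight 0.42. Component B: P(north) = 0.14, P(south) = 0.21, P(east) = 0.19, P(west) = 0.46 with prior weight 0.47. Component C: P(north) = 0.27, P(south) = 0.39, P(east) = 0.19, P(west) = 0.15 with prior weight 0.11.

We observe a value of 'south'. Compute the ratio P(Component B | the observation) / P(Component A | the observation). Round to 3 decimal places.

1.958

The posterior odds equal the prior odds times the likelihood ratio: (π_i/π_j)·(f_i(x)/f_j(x)).
Component likelihoods at x = 'south':
  L_A = P(south | comp) = 0.12
  L_B = P(south | comp) = 0.21
  L_C = P(south | comp) = 0.39
Odds = (0.47/0.42) × (0.21/0.12) = 1.11905 × 1.75 ≈ 1.958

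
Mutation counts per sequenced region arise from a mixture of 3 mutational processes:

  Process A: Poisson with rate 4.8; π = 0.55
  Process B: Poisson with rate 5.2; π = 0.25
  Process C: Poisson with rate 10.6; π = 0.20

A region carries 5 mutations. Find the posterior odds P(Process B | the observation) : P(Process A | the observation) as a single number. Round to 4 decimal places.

Posterior odds = (π_i f_i(x)) / (π_j f_j(x)); the normalising sum cancels.
Poisson probabilities:
  p_A = e^(−4.8)·4.8^5/5! = 0.174748
  p_B = e^(−5.2)·5.2^5/5! = 0.174785
  p_C = e^(−10.6)·10.6^5/5! = 0.027786
Odds = (0.25/0.55) × (0.174785/0.174748) = 0.454545 × 1.00021 ≈ 0.4546

0.4546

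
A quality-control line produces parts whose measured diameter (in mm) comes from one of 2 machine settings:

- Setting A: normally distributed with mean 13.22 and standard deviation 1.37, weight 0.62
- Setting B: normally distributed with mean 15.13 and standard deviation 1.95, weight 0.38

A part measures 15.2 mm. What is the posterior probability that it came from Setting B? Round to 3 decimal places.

By Bayes' theorem, P(k | x) = π_k f_k(x) / Σ_j π_j f_j(x).
Component likelihoods at x = 15.2 mm:
  p_A = (1/(1.37·√(2π)))·exp(−(15.2−13.22)²/(2·1.37²)) = 0.291199·exp(-1.04438) = 0.102476
  p_B = (1/(1.95·√(2π)))·exp(−(15.2−15.13)²/(2·1.95²)) = 0.204586·exp(-0.00064) = 0.204454
Weight by the priors:
  π_A·p_A = 0.62 × 0.102476 = 0.0635348
  π_B·p_B = 0.38 × 0.204454 = 0.0776925
Sum: 0.0635348 + 0.0776925 = 0.141227
P(Setting B | the observation) ≈ 0.550

0.550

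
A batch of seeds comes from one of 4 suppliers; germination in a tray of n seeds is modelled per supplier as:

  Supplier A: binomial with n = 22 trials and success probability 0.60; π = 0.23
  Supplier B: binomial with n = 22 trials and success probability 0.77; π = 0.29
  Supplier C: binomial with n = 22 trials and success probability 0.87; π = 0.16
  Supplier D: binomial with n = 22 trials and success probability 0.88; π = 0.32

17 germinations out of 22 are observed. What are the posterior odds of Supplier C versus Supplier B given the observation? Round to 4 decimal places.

0.2537

The posterior odds equal the prior odds times the likelihood ratio: (w_i/w_j)·(f_i(x)/f_j(x)).
Binomial probabilities:
  p_A = C(22,17)·0.60^17·0.40^5 = 26334·0.000169267·0.01024 = 0.0456445
  p_B = C(22,17)·0.77^17·0.23^5 = 26334·0.0117582·0.000643634 = 0.199296
  p_C = C(22,17)·0.87^17·0.13^5 = 26334·0.0937189·3.71293e-05 = 0.0916349
  p_D = C(22,17)·0.88^17·0.12^5 = 26334·0.113817·2.48832e-05 = 0.074581
Odds = (0.16/0.29) × (0.0916349/0.199296) = 0.551724 × 0.459793 ≈ 0.2537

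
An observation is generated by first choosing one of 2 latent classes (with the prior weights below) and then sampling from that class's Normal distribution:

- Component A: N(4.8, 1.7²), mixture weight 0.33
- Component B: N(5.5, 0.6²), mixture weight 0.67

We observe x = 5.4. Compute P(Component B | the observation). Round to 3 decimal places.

The responsibility of component k is π_k f_k(x) divided by Σ_j π_j f_j(x).
Normal densities:
  L_A = (1/(1.7·√(2π)))·exp(−(5.4−4.8)²/(2·1.7²)) = 0.234672·exp(-0.06228) = 0.220502
  L_B = (1/(0.6·√(2π)))·exp(−(5.4−5.5)²/(2·0.6²)) = 0.664904·exp(-0.01389) = 0.655733
Unnormalised posteriors:
  π_A·L_A = 0.33 × 0.220502 = 0.0727655
  π_B·L_B = 0.67 × 0.655733 = 0.439341
Denominator: 0.0727655 + 0.439341 = 0.512107
P(Component B | 5.4) ≈ 0.858

0.858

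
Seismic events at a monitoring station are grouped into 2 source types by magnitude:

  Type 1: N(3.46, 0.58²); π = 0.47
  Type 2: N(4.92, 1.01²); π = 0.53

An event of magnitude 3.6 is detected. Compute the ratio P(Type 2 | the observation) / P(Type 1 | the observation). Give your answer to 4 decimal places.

Posterior odds = (π_i f_i(x)) / (π_j f_j(x)); the normalising sum cancels.
Evaluate each component's likelihood at the observed value:
  f_1 = 0.668083
  f_2 = 0.168146
Posterior odds = (π_2·f_2) / (π_1·f_1) = (0.53·0.168146) / (0.47·0.668083) = 0.0891174 / 0.313999 ≈ 0.2838

0.2838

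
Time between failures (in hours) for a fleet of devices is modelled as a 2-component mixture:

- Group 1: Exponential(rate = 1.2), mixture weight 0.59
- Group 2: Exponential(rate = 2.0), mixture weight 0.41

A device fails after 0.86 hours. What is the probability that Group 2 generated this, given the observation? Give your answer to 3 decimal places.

P(component k | x) = π_k·f_k(x) / marginal(x), where marginal(x) = Σ_j π_j·f_j(x).
Evaluate each component's likelihood at the observed value:
  f_1 = 1.2·e^(−1.2·0.86) = 1.2·e^(−1.0320) = 0.427552
  f_2 = 2.0·e^(−2.0·0.86) = 2.0·e^(−1.7200) = 0.358132
Unnormalised posteriors:
  π_1·f_1 = 0.59 × 0.427552 = 0.252256
  π_2·f_2 = 0.41 × 0.358132 = 0.146834
Marginal: 0.252256 + 0.146834 = 0.39909
So the posterior for Group 2 is 0.146834 / 0.39909 ≈ 0.368.

0.368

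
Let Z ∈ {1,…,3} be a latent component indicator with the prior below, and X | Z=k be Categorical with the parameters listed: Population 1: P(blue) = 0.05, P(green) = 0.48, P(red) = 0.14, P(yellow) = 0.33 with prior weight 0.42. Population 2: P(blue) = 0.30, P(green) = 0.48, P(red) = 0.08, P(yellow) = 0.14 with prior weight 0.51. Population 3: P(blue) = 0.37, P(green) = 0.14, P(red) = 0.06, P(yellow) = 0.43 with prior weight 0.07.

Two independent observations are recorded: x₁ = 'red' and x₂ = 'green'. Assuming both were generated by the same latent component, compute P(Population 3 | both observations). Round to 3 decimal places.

0.012

By Bayes' theorem, P(k | x) = P(Z=k) f_k(x) / Σ_j P(Z=j) f_j(x).
Since both observations come from the same component, the likelihood for component k is f_k(x₁)·f_k(x₂).
  f_1 = [0.14] × [0.48] = 0.0672
  f_2 = [0.08] × [0.48] = 0.0384
  f_3 = [0.06] × [0.14] = 0.0084
Unnormalised posteriors:
  P(Z=1)·f_1 = 0.42 × 0.0672 = 0.028224
  P(Z=2)·f_2 = 0.51 × 0.0384 = 0.019584
  P(Z=3)·f_3 = 0.07 × 0.0084 = 0.000588
Sum: 0.028224 + 0.019584 + 0.000588 = 0.048396
P(Population 3 | x) = 0.000588 / 0.048396 ≈ 0.012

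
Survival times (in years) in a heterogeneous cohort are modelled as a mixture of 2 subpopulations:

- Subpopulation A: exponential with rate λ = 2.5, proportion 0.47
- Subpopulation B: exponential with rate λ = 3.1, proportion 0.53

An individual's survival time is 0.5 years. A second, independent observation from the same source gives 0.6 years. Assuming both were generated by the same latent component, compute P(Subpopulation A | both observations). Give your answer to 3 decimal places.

0.527

Posterior ∝ prior × likelihood, so P(k | x) ∝ π_k f_k(x); normalise over all components.
Since both observations come from the same component, the likelihood for component k is f_k(x₁)·f_k(x₂).
  p_A = [2.5·e^(−2.5·0.5) = 2.5·e^(−1.2500) = 0.716262] × [0.557825] = 0.399549
  p_B = [3.1·e^(−3.1·0.5) = 3.1·e^(−1.5500) = 0.657969] × [0.482585] = 0.317526
Prior × likelihood for each component:
  π_A·p_A = 0.47 × 0.399549 = 0.187788
  π_B·p_B = 0.53 × 0.317526 = 0.168289
Marginal: 0.187788 + 0.168289 = 0.356077
P(Subpopulation A | x₁, x₂) ≈ 0.527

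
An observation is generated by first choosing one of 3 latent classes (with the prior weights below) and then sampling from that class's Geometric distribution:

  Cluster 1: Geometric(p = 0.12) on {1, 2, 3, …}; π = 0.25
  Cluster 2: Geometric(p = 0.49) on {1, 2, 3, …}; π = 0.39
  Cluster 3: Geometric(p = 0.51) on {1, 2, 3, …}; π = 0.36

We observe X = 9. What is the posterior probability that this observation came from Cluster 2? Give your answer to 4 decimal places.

The responsibility of component k is π_k f_k(x) divided by Σ_j π_j f_j(x).
Evaluate each component's likelihood at the observed value:
  L_1 = 0.0431561
  L_2 = 0.00224263
  L_3 = 0.00169488
Prior × likelihood for each component:
  π_1·L_1 = 0.25 × 0.0431561 = 0.010789
  π_2·L_2 = 0.39 × 0.00224263 = 0.000874625
  π_3·L_3 = 0.36 × 0.00169488 = 0.000610157
Sum: 0.010789 + 0.000874625 + 0.000610157 = 0.0122738
Responsibility of Cluster 2: 0.000874625 / 0.0122738 ≈ 0.0713

0.0713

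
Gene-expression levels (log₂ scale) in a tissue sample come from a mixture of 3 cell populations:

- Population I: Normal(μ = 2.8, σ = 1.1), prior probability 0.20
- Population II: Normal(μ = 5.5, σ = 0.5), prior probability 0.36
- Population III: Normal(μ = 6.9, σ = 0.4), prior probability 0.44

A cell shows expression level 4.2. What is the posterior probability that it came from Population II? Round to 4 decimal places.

0.2326

P(component k | x) = π_k·f_k(x) / marginal(x), where marginal(x) = Σ_j π_j·f_j(x).
Component likelihoods at x = 4.2:
  p_I = (1/(1.1·√(2π)))·exp(−(4.2−2.8)²/(2·1.1²)) = 0.362675·exp(-0.80992) = 0.161352
  p_II = (1/(0.5·√(2π)))·exp(−(4.2−5.5)²/(2·0.5²)) = 0.797885·exp(-3.38000) = 0.0271659
  p_III = (1/(0.4·√(2π)))·exp(−(4.2−6.9)²/(2·0.4²)) = 0.997356·exp(-22.78125) = 1.27373e-10
Multiply by the mixture weights:
  π_I·p_I = 0.20 × 0.161352 = 0.0322704
  π_II·p_II = 0.36 × 0.0271659 = 0.00977974
  π_III·p_III = 0.44 × 1.27373e-10 = 5.60443e-11
Denominator: 0.0322704 + 0.00977974 + 5.60443e-11 = 0.0420502
Responsibility of Population II: 0.00977974 / 0.0420502 ≈ 0.2326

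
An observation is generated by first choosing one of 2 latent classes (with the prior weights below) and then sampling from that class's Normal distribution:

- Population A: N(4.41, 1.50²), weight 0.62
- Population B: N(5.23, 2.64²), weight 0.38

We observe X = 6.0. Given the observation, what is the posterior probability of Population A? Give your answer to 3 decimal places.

0.631

Apply Bayes' rule: the posterior for each component is proportional to its prior times its likelihood at x.
Normal densities:
  L_A = (1/(1.50·√(2π)))·exp(−(6.0−4.41)²/(2·1.50²)) = 0.265962·exp(-0.56180) = 0.151646
  L_B = (1/(2.64·√(2π)))·exp(−(6.0−5.23)²/(2·2.64²)) = 0.151115·exp(-0.04253) = 0.144822
Unnormalised posteriors:
  π_A·L_A = 0.62 × 0.151646 = 0.0940208
  π_B·L_B = 0.38 × 0.144822 = 0.0550322
Marginal: 0.0940208 + 0.0550322 = 0.149053
P(Population A | 6.0) = 0.0940208 / 0.149053 ≈ 0.631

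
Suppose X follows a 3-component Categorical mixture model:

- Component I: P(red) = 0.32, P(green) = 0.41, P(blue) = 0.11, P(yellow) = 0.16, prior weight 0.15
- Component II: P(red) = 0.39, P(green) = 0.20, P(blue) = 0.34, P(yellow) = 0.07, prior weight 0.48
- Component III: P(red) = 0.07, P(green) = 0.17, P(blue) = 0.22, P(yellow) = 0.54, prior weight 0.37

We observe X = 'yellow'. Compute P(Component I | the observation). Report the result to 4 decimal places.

Posterior ∝ prior × likelihood, so P(k | x) ∝ π_k f_k(x); normalise over all components.
Component likelihoods at x = 'yellow':
  L_I = 0.16
  L_II = 0.07
  L_III = 0.54
Weight by the priors:
  π_I·L_I = 0.15 × 0.16 = 0.024
  π_II·L_II = 0.48 × 0.07 = 0.0336
  π_III·L_III = 0.37 × 0.54 = 0.1998
Sum: 0.024 + 0.0336 + 0.1998 = 0.2574
P(Component I | 'yellow') = 0.024 / 0.2574 ≈ 0.0932

0.0932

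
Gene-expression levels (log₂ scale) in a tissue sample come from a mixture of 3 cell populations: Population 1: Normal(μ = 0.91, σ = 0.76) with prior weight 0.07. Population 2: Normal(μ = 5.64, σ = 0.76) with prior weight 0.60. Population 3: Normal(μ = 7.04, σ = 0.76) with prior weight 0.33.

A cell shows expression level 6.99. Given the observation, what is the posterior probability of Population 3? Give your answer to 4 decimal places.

0.7266

P(component k | x) = π_k·f_k(x) / marginal(x), where marginal(x) = Σ_j π_j·f_j(x).
Component likelihoods at x = 6.99:
  f_1 = 6.64773e-15
  f_2 = 0.108376
  f_3 = 0.523789
Unnormalised posteriors:
  π_1·f_1 = 0.07 × 6.64773e-15 = 4.65341e-16
  π_2·f_2 = 0.60 × 0.108376 = 0.0650255
  π_3·f_3 = 0.33 × 0.523789 = 0.17285
Marginal: 4.65341e-16 + 0.0650255 + 0.17285 = 0.237876
Responsibility of Population 3: 0.17285 / 0.237876 ≈ 0.7266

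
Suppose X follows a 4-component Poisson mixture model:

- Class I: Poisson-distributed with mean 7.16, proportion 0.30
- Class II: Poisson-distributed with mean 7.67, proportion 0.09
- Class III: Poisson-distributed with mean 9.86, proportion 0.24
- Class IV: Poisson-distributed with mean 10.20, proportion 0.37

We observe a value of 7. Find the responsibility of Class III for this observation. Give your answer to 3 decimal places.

The responsibility of component k is w_k f_k(x) divided by Σ_j w_j f_j(x).
Evaluate each component's likelihood at the observed value:
  p_I = 0.148735
  p_II = 0.144577
  p_III = 0.0938781
  p_IV = 0.0847163
Unnormalised posteriors:
  w_I·p_I = 0.30 × 0.148735 = 0.0446204
  w_II·p_II = 0.09 × 0.144577 = 0.0130119
  w_III·p_III = 0.24 × 0.0938781 = 0.0225307
  w_IV·p_IV = 0.37 × 0.0847163 = 0.031345
Evidence: 0.0446204 + 0.0130119 + 0.0225307 + 0.031345 = 0.111508
P(Class III | data) ≈ 0.202

0.202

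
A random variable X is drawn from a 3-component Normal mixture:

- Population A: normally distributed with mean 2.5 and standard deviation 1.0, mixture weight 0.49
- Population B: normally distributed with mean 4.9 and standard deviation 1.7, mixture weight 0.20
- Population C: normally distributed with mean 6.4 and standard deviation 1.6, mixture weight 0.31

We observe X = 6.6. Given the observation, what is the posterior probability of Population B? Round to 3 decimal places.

0.271

The responsibility of component k is π_k f_k(x) divided by Σ_j π_j f_j(x).
Evaluate each component's likelihood at the observed value:
  L_A = 8.92617e-05
  L_B = 0.142336
  L_C = 0.247399
Weight by the priors:
  π_A·L_A = 0.49 × 8.92617e-05 = 4.37382e-05
  π_B·L_B = 0.20 × 0.142336 = 0.0284671
  π_C·L_C = 0.31 × 0.247399 = 0.0766936
Denominator: 4.37382e-05 + 0.0284671 + 0.0766936 = 0.105204
P(Population B | data) ≈ 0.271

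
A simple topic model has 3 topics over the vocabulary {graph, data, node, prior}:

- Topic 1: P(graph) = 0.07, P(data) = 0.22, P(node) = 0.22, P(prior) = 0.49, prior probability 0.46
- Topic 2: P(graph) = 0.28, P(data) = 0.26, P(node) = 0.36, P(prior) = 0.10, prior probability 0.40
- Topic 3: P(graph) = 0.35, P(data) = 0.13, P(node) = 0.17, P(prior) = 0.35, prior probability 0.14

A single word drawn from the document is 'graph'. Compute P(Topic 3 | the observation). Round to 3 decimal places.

By Bayes' theorem, P(k | x) = P(Z=k) f_k(x) / Σ_j P(Z=j) f_j(x).
Evaluate each component's likelihood at the observed value:
  p_1 = 0.07
  p_2 = 0.28
  p_3 = 0.35
Unnormalised posteriors:
  P(Z=1)·p_1 = 0.46 × 0.07 = 0.0322
  P(Z=2)·p_2 = 0.40 × 0.28 = 0.112
  P(Z=3)·p_3 = 0.14 × 0.35 = 0.049
Marginal: 0.0322 + 0.112 + 0.049 = 0.1932
Responsibility of Topic 3: 0.049 / 0.1932 ≈ 0.254

0.254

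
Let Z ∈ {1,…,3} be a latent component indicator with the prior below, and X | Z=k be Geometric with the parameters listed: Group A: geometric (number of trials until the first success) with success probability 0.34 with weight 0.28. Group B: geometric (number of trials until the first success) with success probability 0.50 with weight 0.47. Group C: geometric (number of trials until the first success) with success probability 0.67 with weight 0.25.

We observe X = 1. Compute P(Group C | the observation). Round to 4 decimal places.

Apply Bayes' rule: the posterior for each component is proportional to its prior times its likelihood at x.
Evaluate each component's likelihood at the observed value:
  p_A = 0.34
  p_B = 0.5
  p_C = 0.67
Multiply by the mixture weights:
  π_A·p_A = 0.28 × 0.34 = 0.0952
  π_B·p_B = 0.47 × 0.5 = 0.235
  π_C·p_C = 0.25 × 0.67 = 0.1675
Normaliser: 0.0952 + 0.235 + 0.1675 = 0.4977
Responsibility of Group C: 0.1675 / 0.4977 ≈ 0.3365

0.3365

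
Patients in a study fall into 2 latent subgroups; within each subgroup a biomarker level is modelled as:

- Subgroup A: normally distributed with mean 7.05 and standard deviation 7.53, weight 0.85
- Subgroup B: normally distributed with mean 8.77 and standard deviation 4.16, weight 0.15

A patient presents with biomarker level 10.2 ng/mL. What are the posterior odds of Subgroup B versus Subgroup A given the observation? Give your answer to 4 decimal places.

0.3286

Since P(k|x) ∝ π_k f_k(x), the posterior odds are π_i f_i(x) / (π_j f_j(x)).
Component likelihoods at x = 10.2 ng/mL:
  p_A = 0.0485417
  p_B = 0.0903978
0.0135597 / 0.0412604 ≈ 0.3286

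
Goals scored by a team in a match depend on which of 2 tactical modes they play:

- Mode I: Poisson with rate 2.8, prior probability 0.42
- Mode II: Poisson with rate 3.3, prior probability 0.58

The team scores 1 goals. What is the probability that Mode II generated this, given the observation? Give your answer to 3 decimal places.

0.497

Apply Bayes' rule: the posterior for each component is proportional to its prior times its likelihood at x.
Evaluate each component's likelihood at the observed value:
  L_I = e^(−2.8)·2.8^1/1! = 0.170268
  L_II = e^(−3.3)·3.3^1/1! = 0.121714
Prior × likelihood for each component:
  π_I·L_I = 0.42 × 0.170268 = 0.0715126
  π_II·L_II = 0.58 × 0.121714 = 0.0705944
Marginal: 0.0715126 + 0.0705944 = 0.142107
Responsibility of Mode II: 0.0705944 / 0.142107 ≈ 0.497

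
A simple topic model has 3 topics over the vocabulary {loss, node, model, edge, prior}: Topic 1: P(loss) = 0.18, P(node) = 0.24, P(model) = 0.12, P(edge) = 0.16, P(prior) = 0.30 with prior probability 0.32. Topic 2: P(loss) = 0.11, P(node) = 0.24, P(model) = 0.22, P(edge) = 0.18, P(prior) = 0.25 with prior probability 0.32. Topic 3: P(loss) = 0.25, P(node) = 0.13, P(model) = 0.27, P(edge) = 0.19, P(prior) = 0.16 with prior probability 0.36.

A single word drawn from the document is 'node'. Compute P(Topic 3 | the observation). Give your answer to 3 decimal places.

0.234

The responsibility of component k is π_k f_k(x) divided by Σ_j π_j f_j(x).
Categorical probabilities:
  L_1 = 0.24
  L_2 = 0.24
  L_3 = 0.13
Multiply by the mixture weights:
  π_1·L_1 = 0.32 × 0.24 = 0.0768
  π_2·L_2 = 0.32 × 0.24 = 0.0768
  π_3·L_3 = 0.36 × 0.13 = 0.0468
Denominator: 0.0768 + 0.0768 + 0.0468 = 0.2004
P(Topic 3 | 'node') = 0.0468 / 0.2004 ≈ 0.234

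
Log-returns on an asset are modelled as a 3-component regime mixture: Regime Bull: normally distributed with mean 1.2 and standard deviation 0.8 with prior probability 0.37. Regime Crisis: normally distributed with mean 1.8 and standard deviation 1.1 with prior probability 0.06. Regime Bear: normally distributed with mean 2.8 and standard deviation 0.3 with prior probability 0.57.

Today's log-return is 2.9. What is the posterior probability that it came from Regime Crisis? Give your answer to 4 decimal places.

The responsibility of component k is π_k f_k(x) divided by Σ_j π_j f_j(x).
Component likelihoods at x = 2.9:
  L_Bull = 0.0521512
  L_Crisis = 0.219973
  L_Bear = 1.25794
Multiply by the mixture weights:
  π_Bull·L_Bull = 0.37 × 0.0521512 = 0.019296
  π_Crisis·L_Crisis = 0.06 × 0.219973 = 0.0131984
  π_Bear·L_Bear = 0.57 × 1.25794 = 0.717028
Sum: 0.019296 + 0.0131984 + 0.717028 = 0.749522
So the posterior for Regime Crisis is 0.0131984 / 0.749522 ≈ 0.0176.

0.0176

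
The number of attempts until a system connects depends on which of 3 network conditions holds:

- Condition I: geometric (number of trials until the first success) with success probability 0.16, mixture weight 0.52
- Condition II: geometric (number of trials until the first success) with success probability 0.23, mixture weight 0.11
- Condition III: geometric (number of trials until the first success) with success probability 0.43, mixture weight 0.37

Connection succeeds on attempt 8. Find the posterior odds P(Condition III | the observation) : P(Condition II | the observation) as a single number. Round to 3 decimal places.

0.766

The posterior odds equal the prior odds times the likelihood ratio: (π_i/π_j)·(f_i(x)/f_j(x)).
Component likelihoods at x = 8:
  f_I = 0.0472145
  f_II = 0.0369116
  f_III = 0.00840606
0.00311024 / 0.00406028 ≈ 0.766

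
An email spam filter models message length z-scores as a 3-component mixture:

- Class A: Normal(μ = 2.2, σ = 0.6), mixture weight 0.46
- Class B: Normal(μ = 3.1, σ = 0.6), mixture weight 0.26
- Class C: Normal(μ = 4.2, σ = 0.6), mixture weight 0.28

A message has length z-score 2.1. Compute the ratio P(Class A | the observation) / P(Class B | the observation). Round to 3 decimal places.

The posterior odds equal the prior odds times the likelihood ratio: (w_i/w_j)·(f_i(x)/f_j(x)).
Normal densities:
  L_A = 0.655733
  L_B = 0.165795
  L_C = 0.00145447
Odds = (0.46/0.26) × (0.655733/0.165795) = 1.76923 × 3.95508 ≈ 6.997

6.997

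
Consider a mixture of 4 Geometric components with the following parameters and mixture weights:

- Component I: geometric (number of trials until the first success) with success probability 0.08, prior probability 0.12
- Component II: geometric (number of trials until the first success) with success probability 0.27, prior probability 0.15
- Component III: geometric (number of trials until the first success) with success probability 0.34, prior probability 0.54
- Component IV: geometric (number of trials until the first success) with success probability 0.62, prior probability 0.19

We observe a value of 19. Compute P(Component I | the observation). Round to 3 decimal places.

P(component k | x) = P(Z=k)·f_k(x) / marginal(x), where marginal(x) = Σ_j P(Z=j)·f_j(x).
Component likelihoods at x = 19:
  f_I = 0.08·(1−0.08)^18 = 0.08·0.222936 = 0.0178349
  f_II = 0.27·(1−0.27)^18 = 0.27·0.00346586 = 0.000935783
  f_III = 0.34·(1−0.34)^18 = 0.34·0.000564665 = 0.000191986
  f_IV = 0.62·(1−0.62)^18 = 0.62·2.72964e-08 = 1.69237e-08
Multiply by the mixture weights:
  P(Z=I)·f_I = 0.12 × 0.0178349 = 0.00214019
  P(Z=II)·f_II = 0.15 × 0.000935783 = 0.000140367
  P(Z=III)·f_III = 0.54 × 0.000191986 = 0.000103672
  P(Z=IV)·f_IV = 0.19 × 1.69237e-08 = 3.21551e-09
Sum: 0.00214019 + 0.000140367 + 0.000103672 + 3.21551e-09 = 0.00238423
P(Component I | the observation) ≈ 0.898

0.898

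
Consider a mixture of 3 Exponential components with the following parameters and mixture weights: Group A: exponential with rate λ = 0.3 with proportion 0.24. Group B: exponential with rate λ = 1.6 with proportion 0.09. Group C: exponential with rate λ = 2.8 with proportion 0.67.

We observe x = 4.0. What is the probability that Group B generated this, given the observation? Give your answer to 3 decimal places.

0.011

P(component k | x) = w_k·f_k(x) / marginal(x), where marginal(x) = Σ_j w_j·f_j(x).
Evaluate each component's likelihood at the observed value:
  p_A = 0.0903583
  p_B = 0.00265849
  p_C = 3.82877e-05
Multiply by the mixture weights:
  w_A·p_A = 0.24 × 0.0903583 = 0.021686
  w_B·p_B = 0.09 × 0.00265849 = 0.000239264
  w_C·p_C = 0.67 × 3.82877e-05 = 2.56528e-05
Normaliser: 0.021686 + 0.000239264 + 2.56528e-05 = 0.0219509
So the posterior for Group B is 0.000239264 / 0.0219509 ≈ 0.011.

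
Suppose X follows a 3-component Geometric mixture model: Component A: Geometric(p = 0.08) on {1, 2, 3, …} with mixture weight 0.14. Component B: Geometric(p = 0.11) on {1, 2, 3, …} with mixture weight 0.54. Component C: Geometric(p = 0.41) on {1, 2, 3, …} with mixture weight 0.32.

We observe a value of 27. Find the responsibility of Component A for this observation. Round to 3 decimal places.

0.309

The responsibility of component k is w_k f_k(x) divided by Σ_j w_j f_j(x).
Geometric probabilities:
  p_A = 0.00915321
  p_B = 0.00531536
  p_C = 4.5179e-07
Multiply by the mixture weights:
  w_A·p_A = 0.14 × 0.00915321 = 0.00128145
  w_B·p_B = 0.54 × 0.00531536 = 0.0028703
  w_C·p_C = 0.32 × 4.5179e-07 = 1.44573e-07
Normaliser: 0.00128145 + 0.0028703 + 1.44573e-07 = 0.00415189
P(Component A | the observation) = 0.00128145 / 0.00415189 ≈ 0.309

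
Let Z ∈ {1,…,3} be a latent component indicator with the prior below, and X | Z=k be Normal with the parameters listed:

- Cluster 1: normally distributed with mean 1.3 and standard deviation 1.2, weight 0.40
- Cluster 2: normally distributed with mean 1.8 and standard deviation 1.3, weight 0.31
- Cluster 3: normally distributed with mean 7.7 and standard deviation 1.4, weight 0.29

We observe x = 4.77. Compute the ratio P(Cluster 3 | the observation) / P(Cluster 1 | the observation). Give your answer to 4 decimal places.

Only the two components matter; the odds are (w_i f_i(x)) / (w_j f_j(x)).
Component likelihoods at x = 4.77:
  f_1 = 0.0050816
  f_2 = 0.0225722
  f_3 = 0.0318908
0.00924835 / 0.00203264 ≈ 4.5499

4.5499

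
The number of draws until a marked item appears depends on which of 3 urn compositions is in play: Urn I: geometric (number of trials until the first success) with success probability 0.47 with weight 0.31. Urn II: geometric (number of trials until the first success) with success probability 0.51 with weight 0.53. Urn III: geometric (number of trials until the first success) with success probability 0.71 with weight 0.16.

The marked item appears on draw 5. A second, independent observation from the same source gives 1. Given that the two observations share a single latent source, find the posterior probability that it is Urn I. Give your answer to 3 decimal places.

0.388

Posterior ∝ prior × likelihood, so P(k | x) ∝ π_k f_k(x); normalise over all components.
Since both observations come from the same component, the likelihood for component k is f_k(x₁)·f_k(x₂).
  p_I = [0.47·(1−0.47)^4 = 0.47·0.0789048 = 0.0370853] × [0.47] = 0.0174301
  p_II = [0.51·(1−0.51)^4 = 0.51·0.057648 = 0.0294005] × [0.51] = 0.0149942
  p_III = [0.71·(1−0.71)^4 = 0.71·0.00707281 = 0.0050217] × [0.71] = 0.0035654
Prior × likelihood for each component:
  π_I·p_I = 0.31 × 0.0174301 = 0.00540332
  π_II·p_II = 0.53 × 0.0149942 = 0.00794695
  π_III·p_III = 0.16 × 0.0035654 = 0.000570465
Evidence: 0.00540332 + 0.00794695 + 0.000570465 = 0.0139207
So the posterior for Urn I is 0.00540332 / 0.0139207 ≈ 0.388.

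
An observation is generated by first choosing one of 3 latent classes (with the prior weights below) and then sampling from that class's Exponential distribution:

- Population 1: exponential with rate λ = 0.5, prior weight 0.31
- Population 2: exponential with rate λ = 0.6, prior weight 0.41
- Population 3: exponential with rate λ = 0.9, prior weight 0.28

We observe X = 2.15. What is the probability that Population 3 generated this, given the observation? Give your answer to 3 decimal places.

The responsibility of component k is w_k f_k(x) divided by Σ_j w_j f_j(x).
Evaluate each component's likelihood at the observed value:
  L_1 = 0.5·e^(−0.5·2.15) = 0.5·e^(−1.0750) = 0.170649
  L_2 = 0.6·e^(−0.6·2.15) = 0.6·e^(−1.2900) = 0.165162
  L_3 = 0.9·e^(−0.9·2.15) = 0.9·e^(−1.9350) = 0.129982
Unnormalised posteriors:
  w_1·L_1 = 0.31 × 0.170649 = 0.0529012
  w_2·L_2 = 0.41 × 0.165162 = 0.0677166
  w_3·L_3 = 0.28 × 0.129982 = 0.0363949
Evidence: 0.0529012 + 0.0677166 + 0.0363949 = 0.157013
P(Population 3 | 2.15) = 0.0363949 / 0.157013 ≈ 0.232

0.232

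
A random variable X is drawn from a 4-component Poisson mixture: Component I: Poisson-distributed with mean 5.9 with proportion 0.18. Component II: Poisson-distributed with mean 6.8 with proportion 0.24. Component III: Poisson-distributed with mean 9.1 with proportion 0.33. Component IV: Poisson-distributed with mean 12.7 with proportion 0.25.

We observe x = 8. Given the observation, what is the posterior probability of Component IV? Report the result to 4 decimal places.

Apply Bayes' rule: the posterior for each component is proportional to its prior times its likelihood at x.
Evaluate each component's likelihood at the observed value:
  f_I = 0.0997604
  f_II = 0.126284
  f_III = 0.130236
  f_IV = 0.0512117
Prior × likelihood for each component:
  π_I·f_I = 0.18 × 0.0997604 = 0.0179569
  π_II·f_II = 0.24 × 0.126284 = 0.0303082
  π_III·f_III = 0.33 × 0.130236 = 0.0429779
  π_IV·f_IV = 0.25 × 0.0512117 = 0.0128029
Normaliser: 0.0179569 + 0.0303082 + 0.0429779 + 0.0128029 = 0.104046
Responsibility of Component IV: 0.0128029 / 0.104046 ≈ 0.1231

0.1231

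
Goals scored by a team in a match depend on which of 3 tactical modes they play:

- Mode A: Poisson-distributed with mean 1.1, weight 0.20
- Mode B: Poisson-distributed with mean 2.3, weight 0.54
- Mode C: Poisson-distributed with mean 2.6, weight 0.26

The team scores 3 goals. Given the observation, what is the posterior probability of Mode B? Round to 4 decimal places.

P(component k | x) = P(Z=k)·f_k(x) / marginal(x), where marginal(x) = Σ_j P(Z=j)·f_j(x).
Poisson probabilities:
  p_A = e^(−1.1)·1.1^3/3! = 0.0738419
  p_B = e^(−2.3)·2.3^3/3! = 0.203308
  p_C = e^(−2.6)·2.6^3/3! = 0.217572
Prior × likelihood for each component:
  P(Z=A)·p_A = 0.20 × 0.0738419 = 0.0147684
  P(Z=B)·p_B = 0.54 × 0.203308 = 0.109786
  P(Z=C)·p_C = 0.26 × 0.217572 = 0.0565687
Denominator: 0.0147684 + 0.109786 + 0.0565687 = 0.181124
P(Mode B | 3 goals) = 0.109786 / 0.181124 ≈ 0.6061

0.6061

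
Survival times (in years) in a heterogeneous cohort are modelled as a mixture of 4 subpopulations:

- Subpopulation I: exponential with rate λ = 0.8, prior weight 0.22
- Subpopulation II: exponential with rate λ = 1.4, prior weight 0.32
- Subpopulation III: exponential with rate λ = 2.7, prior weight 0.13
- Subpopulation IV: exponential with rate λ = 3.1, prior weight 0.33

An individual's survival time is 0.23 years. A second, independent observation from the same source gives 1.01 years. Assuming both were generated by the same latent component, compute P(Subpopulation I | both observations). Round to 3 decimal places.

The responsibility of component k is P(Z=k) f_k(x) divided by Σ_j P(Z=j) f_j(x).
Since both observations come from the same component, the likelihood for component k is f_k(x₁)·f_k(x₂).
  L_I = [0.8·e^(−0.8·0.23) = 0.8·e^(−0.1840) = 0.665549] × [0.356599] = 0.237334
  L_II = [1.4·e^(−1.4·0.23) = 1.4·e^(−0.3220) = 1.01458] × [0.340436] = 0.345399
  L_III = [2.7·e^(−2.7·0.23) = 2.7·e^(−0.6210) = 1.451] × [0.176621] = 0.256277
  L_IV = [3.1·e^(−3.1·0.23) = 3.1·e^(−0.7130) = 1.51953] × [0.13539] = 0.205729
Multiply by the mixture weights:
  P(Z=I)·L_I = 0.22 × 0.237334 = 0.0522135
  P(Z=II)·L_II = 0.32 × 0.345399 = 0.110528
  P(Z=III)·L_III = 0.13 × 0.256277 = 0.033316
  P(Z=IV)·L_IV = 0.33 × 0.205729 = 0.0678906
Marginal: 0.0522135 + 0.110528 + 0.033316 + 0.0678906 = 0.263948
Responsibility of Subpopulation I: 0.0522135 / 0.263948 ≈ 0.198

0.198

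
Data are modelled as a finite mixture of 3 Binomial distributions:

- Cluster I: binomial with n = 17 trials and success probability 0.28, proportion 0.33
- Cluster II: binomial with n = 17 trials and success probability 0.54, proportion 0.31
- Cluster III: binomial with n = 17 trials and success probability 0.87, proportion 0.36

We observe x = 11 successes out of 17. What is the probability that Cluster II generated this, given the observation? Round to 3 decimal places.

0.890

Posterior ∝ prior × likelihood, so P(k | x) ∝ π_k f_k(x); normalise over all components.
Component likelihoods at x = 11 successes out of 17:
  p_I = C(17,11)·0.28^11·0.72^6 = 12376·8.29351e-07·0.139314 = 0.00142993
  p_II = C(17,11)·0.54^11·0.46^6 = 12376·0.0011385·0.0094743 = 0.133493
  p_III = C(17,11)·0.87^11·0.13^6 = 12376·0.216128·4.82681e-06 = 0.0129108
Multiply by the mixture weights:
  π_I·p_I = 0.33 × 0.00142993 = 0.000471876
  π_II·p_II = 0.31 × 0.133493 = 0.0413828
  π_III·p_III = 0.36 × 0.0129108 = 0.00464788
Denominator: 0.000471876 + 0.0413828 + 0.00464788 = 0.0465026
So the posterior for Cluster II is 0.0413828 / 0.0465026 ≈ 0.890.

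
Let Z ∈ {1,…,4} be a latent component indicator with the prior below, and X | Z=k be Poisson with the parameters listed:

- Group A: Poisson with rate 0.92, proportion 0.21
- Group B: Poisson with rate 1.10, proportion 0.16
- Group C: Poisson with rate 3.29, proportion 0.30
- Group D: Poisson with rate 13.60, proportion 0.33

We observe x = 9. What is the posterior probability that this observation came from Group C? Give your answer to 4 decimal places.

0.0719

Apply Bayes' rule: the posterior for each component is proportional to its prior times its likelihood at x.
Component likelihoods at x = 9:
  L_A = 5.18533e-07
  L_B = 2.16295e-06
  L_C = 0.0046363
  L_D = 0.0544104
Prior × likelihood for each component:
  w_A·L_A = 0.21 × 5.18533e-07 = 1.08892e-07
  w_B·L_B = 0.16 × 2.16295e-06 = 3.46073e-07
  w_C·L_C = 0.30 × 0.0046363 = 0.00139089
  w_D·L_D = 0.33 × 0.0544104 = 0.0179554
Marginal: 1.08892e-07 + 3.46073e-07 + 0.00139089 + 0.0179554 = 0.0193468
So the posterior for Group C is 0.00139089 / 0.0193468 ≈ 0.0719.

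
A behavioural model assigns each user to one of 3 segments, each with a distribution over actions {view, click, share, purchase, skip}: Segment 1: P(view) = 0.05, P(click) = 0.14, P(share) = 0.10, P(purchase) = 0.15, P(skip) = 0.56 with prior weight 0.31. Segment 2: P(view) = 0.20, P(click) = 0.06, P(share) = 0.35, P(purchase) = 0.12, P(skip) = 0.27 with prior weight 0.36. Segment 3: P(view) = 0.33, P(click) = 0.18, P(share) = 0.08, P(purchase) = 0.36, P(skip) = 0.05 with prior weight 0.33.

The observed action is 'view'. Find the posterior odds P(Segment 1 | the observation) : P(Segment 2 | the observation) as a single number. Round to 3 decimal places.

Posterior odds = (π_i f_i(x)) / (π_j f_j(x)); the normalising sum cancels.
Evaluate each component's likelihood at the observed value:
  p_1 = 0.05
  p_2 = 0.2
  p_3 = 0.33
Posterior odds = (π_1·p_1) / (π_2·p_2) = (0.31·0.05) / (0.36·0.2) = 0.0155 / 0.072 ≈ 0.215

0.215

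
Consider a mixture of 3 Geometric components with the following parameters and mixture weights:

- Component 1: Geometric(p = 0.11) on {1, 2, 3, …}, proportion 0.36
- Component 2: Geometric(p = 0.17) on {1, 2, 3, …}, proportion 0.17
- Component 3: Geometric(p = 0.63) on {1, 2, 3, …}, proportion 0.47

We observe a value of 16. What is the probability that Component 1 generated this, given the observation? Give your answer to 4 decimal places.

0.7961

Posterior ∝ prior × likelihood, so P(k | x) ∝ w_k f_k(x); normalise over all components.
Geometric probabilities:
  p_1 = 0.11·(1−0.11)^15 = 0.11·0.174121 = 0.0191533
  p_2 = 0.17·(1−0.17)^15 = 0.17·0.0611183 = 0.0103901
  p_3 = 0.63·(1−0.63)^15 = 0.63·3.33446e-07 = 2.10071e-07
Multiply by the mixture weights:
  w_1·p_1 = 0.36 × 0.0191533 = 0.00689517
  w_2·p_2 = 0.17 × 0.0103901 = 0.00176632
  w_3·p_3 = 0.47 × 2.10071e-07 = 9.87334e-08
Normaliser: 0.00689517 + 0.00176632 + 9.87334e-08 = 0.00866159
P(Component 1 | the observation) = 0.00689517 / 0.00866159 ≈ 0.7961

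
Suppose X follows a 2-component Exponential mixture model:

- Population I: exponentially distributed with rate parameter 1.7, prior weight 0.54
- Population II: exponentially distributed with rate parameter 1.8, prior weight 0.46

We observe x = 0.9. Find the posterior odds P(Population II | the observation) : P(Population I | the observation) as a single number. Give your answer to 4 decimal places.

Posterior odds = (π_i f_i(x)) / (π_j f_j(x)); the normalising sum cancels.
Exponential densities:
  f_I = 1.7·e^(−1.7·0.9) = 1.7·e^(−1.5300) = 0.368111
  f_II = 1.8·e^(−1.8·0.9) = 1.8·e^(−1.6200) = 0.356218
0.16386 / 0.19878 ≈ 0.8243

0.8243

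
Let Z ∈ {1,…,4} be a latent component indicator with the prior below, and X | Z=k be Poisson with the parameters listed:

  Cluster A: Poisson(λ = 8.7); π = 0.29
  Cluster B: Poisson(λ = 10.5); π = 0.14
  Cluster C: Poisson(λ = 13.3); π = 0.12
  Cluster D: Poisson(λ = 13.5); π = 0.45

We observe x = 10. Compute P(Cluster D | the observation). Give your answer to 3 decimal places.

0.363

By Bayes' theorem, P(k | x) = π_k f_k(x) / Σ_j π_j f_j(x).
Poisson probabilities:
  p_A = 0.114043
  p_B = 0.123606
  p_C = 0.0799166
  p_D = 0.0759625
Weight by the priors:
  π_A·p_A = 0.29 × 0.114043 = 0.0330724
  π_B·p_B = 0.14 × 0.123606 = 0.0173048
  π_C·p_C = 0.12 × 0.0799166 = 0.00958999
  π_D·p_D = 0.45 × 0.0759625 = 0.0341831
Denominator: 0.0330724 + 0.0173048 + 0.00958999 + 0.0341831 = 0.0941503
So the posterior for Cluster D is 0.0341831 / 0.0941503 ≈ 0.363.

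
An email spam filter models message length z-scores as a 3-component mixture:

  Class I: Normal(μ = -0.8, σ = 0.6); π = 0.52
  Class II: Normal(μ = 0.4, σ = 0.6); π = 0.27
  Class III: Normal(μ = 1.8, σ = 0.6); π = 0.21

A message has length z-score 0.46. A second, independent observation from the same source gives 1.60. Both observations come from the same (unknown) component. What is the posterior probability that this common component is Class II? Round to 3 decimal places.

0.689

Posterior ∝ prior × likelihood, so P(k | x) ∝ w_k f_k(x); normalise over all components.
Since both observations come from the same component, the likelihood for component k is f_k(x₁)·f_k(x₂).
  f_I = [0.073306] × [0.00022305] = 1.63509e-05
  f_II = [0.661588] × [0.0899849] = 0.0595329
  f_III = [0.0549132] × [0.628972] = 0.0345389
Prior × likelihood for each component:
  w_I·f_I = 0.52 × 1.63509e-05 = 8.50248e-06
  w_II·f_II = 0.27 × 0.0595329 = 0.0160739
  w_III·f_III = 0.21 × 0.0345389 = 0.00725316
Marginal: 8.50248e-06 + 0.0160739 + 0.00725316 = 0.0233356
Responsibility of Class II: 0.0160739 / 0.0233356 ≈ 0.689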